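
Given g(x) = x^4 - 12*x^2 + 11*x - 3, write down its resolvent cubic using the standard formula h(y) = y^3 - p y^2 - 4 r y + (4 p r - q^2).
h(y) = y^3 + 12*y^2 + 12*y + 23

Identify coefficients: p = -12, q = 11, r = -3.
Plug into h(y) = y^3 - p y^2 - 4 r y + (4 p r - q^2):
  h(y) = y^3 - (-12) y^2 - 4*(-3) y + (4*(-12)*(-3) - (11)^2)
       = y^3 + (12) y^2 + (12) y + (23).
Simplifying: h(y) = y^3 + 12*y^2 + 12*y + 23.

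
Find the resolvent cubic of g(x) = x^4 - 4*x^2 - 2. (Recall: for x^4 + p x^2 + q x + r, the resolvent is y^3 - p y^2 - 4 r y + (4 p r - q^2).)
h(y) = y^3 + 4*y^2 + 8*y + 32

Identify coefficients: p = -4, q = 0, r = -2.
Plug into h(y) = y^3 - p y^2 - 4 r y + (4 p r - q^2):
  h(y) = y^3 - (-4) y^2 - 4*(-2) y + (4*(-4)*(-2) - (0)^2)
       = y^3 + (4) y^2 + (8) y + (32).
Simplifying: h(y) = y^3 + 4*y^2 + 8*y + 32.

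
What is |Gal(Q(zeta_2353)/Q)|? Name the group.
|Gal(Q(zeta_2353)/Q)| = phi(2353) = 2160; group ≅ (Z/2353Z)^* ≅ Z/12Z × Z/180Z

The n-th cyclotomic polynomial Φ_2353(x) is the minimal polynomial of zeta_2353 over Q and has degree phi(2353) = 2160. So Q(zeta_2353) is a degree-2160 Galois extension with Galois group (Z/2353Z)^*. By CRT, (Z/2353Z)^* ≅ (Z/13Z)^* × (Z/181Z)^*. Each prime-power unit group is (Z/13Z)^* ≅ Z/12Z; (Z/181Z)^* ≅ Z/180Z. Hence Gal(Q(zeta_2353)/Q) ≅ Z/12Z × Z/180Z.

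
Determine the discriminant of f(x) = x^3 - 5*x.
Δ = 500

For a depressed cubic x^3 + p x + q the discriminant is Δ = -4 p^3 - 27 q^2 = -4*(-5)^3 - 27*(0)^2 = 500 - 0 = 500.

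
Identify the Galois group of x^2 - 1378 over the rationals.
Gal(K/Q) = Z/2Z (cyclic of order 2)

x^2 - 1378 is irreducible over Q since 1378 is not a rational square. The splitting field Q(sqrt(1378)) has degree 2 over Q, and its unique nontrivial automorphism is sqrt(1378) ↦ -sqrt(1378). Hence Gal(Q(sqrt(1378))/Q) = Z/2Z.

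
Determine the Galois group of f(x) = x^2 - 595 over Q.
Gal(K/Q) = Z/2Z (cyclic of order 2)

x^2 - 595 is irreducible over Q since 595 is not a rational square. The splitting field Q(sqrt(595)) has degree 2 over Q, and its unique nontrivial automorphism is sqrt(595) ↦ -sqrt(595). Hence Gal(Q(sqrt(595))/Q) = Z/2Z.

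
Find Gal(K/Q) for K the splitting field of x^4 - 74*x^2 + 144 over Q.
Gal(K/Q) = Z/2Z (cyclic of order 2)

f factors as (x^2 - 72)(x^2 - 2), so the splitting field is K = Q(sqrt(72), sqrt(2)). The squarefree part of 72 is 2 and the squarefree part of 2 is also 2, so sqrt(72) and sqrt(2) are both rational multiples of sqrt(2). Hence Q(sqrt(72)) = Q(sqrt(2)) = Q(sqrt(2)), and the splitting field collapses to a single degree-2 extension with Galois group Z/2Z.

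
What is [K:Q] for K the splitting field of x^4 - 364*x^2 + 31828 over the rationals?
[K:Q] = 4

f factors as (x^2 - 146)(x^2 - 218); the splitting field is K = Q(sqrt(146), sqrt(218)). Since 146, 218, and 31828 are all non-squares in Q, the three subfields Q(sqrt(146)), Q(sqrt(218)), Q(sqrt(31828)) are distinct degree-2 extensions, so [K:Q] = 4 (Klein four Galois group).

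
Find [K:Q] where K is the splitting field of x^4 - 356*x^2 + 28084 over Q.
[K:Q] = 4

f factors as (x^2 - 118)(x^2 - 238); the splitting field is K = Q(sqrt(118), sqrt(238)). Since 118, 238, and 28084 are all non-squares in Q, the three subfields Q(sqrt(118)), Q(sqrt(238)), Q(sqrt(28084)) are distinct degree-2 extensions, so [K:Q] = 4 (Klein four Galois group).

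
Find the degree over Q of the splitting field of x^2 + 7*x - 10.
[K:Q] = 2

The discriminant of x^2 + (7)*x + (-10) is b^2 - 4c = 49 - (-40) = 89. Since 89 is not a perfect square in Q, the polynomial is irreducible over Q. Its two roots generate a degree-2 extension, so [K:Q] = 2.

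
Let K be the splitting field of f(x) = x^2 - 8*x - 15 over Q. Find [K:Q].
[K:Q] = 2

The discriminant of x^2 + (-8)*x + (-15) is b^2 - 4c = 64 - (-60) = 124. Since 124 is not a perfect square in Q, the polynomial is irreducible over Q. Its two roots generate a degree-2 extension, so [K:Q] = 2.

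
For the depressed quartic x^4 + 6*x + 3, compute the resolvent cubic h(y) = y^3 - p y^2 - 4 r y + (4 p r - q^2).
h(y) = y^3 - 12*y - 36

Identify coefficients: p = 0, q = 6, r = 3.
Plug into h(y) = y^3 - p y^2 - 4 r y + (4 p r - q^2):
  h(y) = y^3 - (0) y^2 - 4*(3) y + (4*(0)*(3) - (6)^2)
       = y^3 + (0) y^2 + (-12) y + (-36).
Simplifying: h(y) = y^3 - 12*y - 36.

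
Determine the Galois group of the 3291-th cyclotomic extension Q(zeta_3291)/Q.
|Gal(Q(zeta_3291)/Q)| = phi(3291) = 2192; group ≅ (Z/3291Z)^* ≅ Z/2Z × Z/1096Z

The n-th cyclotomic polynomial Φ_3291(x) is the minimal polynomial of zeta_3291 over Q and has degree phi(3291) = 2192. So Q(zeta_3291) is a degree-2192 Galois extension with Galois group (Z/3291Z)^*. By CRT, (Z/3291Z)^* ≅ (Z/3Z)^* × (Z/1097Z)^*. Each prime-power unit group is (Z/3Z)^* ≅ Z/2Z; (Z/1097Z)^* ≅ Z/1096Z. Hence Gal(Q(zeta_3291)/Q) ≅ Z/2Z × Z/1096Z.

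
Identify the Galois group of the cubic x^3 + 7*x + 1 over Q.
Gal(K/Q) = S_3 (symmetric group of order 6)

Compute the discriminant of x^3 + (0)*x^2 + (7)*x + (1): Δ = -1399. Since Δ is not a rational square, the Galois group is not contained in A_3; it must be the full S_3 (irreducibility of the cubic rules out anything smaller).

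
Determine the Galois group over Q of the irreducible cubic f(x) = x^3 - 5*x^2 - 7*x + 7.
Gal(K/Q) = S_3 (symmetric group of order 6)

Compute the discriminant of x^3 + (-5)*x^2 + (-7)*x + (7): Δ = 9184. Since Δ is not a rational square, the Galois group is not contained in A_3; it must be the full S_3 (irreducibility of the cubic rules out anything smaller).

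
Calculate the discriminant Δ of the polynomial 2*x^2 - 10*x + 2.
Δ = 84

For a quadratic a x^2 + b x + c the discriminant is Δ = b^2 - 4ac = (-10)^2 - 4*(2)*(2) = 100 - (16) = 84.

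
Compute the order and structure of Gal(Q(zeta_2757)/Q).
|Gal(Q(zeta_2757)/Q)| = phi(2757) = 1836; group ≅ (Z/2757Z)^* ≅ Z/2Z × Z/918Z

The n-th cyclotomic polynomial Φ_2757(x) is the minimal polynomial of zeta_2757 over Q and has degree phi(2757) = 1836. So Q(zeta_2757) is a degree-1836 Galois extension with Galois group (Z/2757Z)^*. By CRT, (Z/2757Z)^* ≅ (Z/3Z)^* × (Z/919Z)^*. Each prime-power unit group is (Z/3Z)^* ≅ Z/2Z; (Z/919Z)^* ≅ Z/918Z. Hence Gal(Q(zeta_2757)/Q) ≅ Z/2Z × Z/918Z.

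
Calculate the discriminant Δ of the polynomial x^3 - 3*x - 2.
Δ = 0

For x^3 + a x^2 + b x + c the discriminant is Δ = 18 a b c - 4 a^3 c + a^2 b^2 - 4 b^3 - 27 c^2.
Plug a = 0, b = -3, c = -2:
  18*(0)*(-3)*(-2) - 4*(0)^3*(-2) + (0)^2*(-3)^2 - 4*(-3)^3 - 27*(-2)^2
  = 0 + (0) + 0 + (108) + (-108)
  = 0.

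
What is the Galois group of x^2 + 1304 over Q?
Gal(K/Q) = Z/2Z (cyclic of order 2)

x^2 + 1304 is irreducible over Q since -1304 is not a rational square. The splitting field Q(sqrt(-1304)) has degree 2 over Q, and its unique nontrivial automorphism is sqrt(-1304) ↦ -sqrt(-1304). Hence Gal(Q(sqrt(-1304))/Q) = Z/2Z.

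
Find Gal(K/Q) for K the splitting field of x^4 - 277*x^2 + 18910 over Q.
Gal(K/Q) = V_4 (Klein four-group, Z/2Z × Z/2Z)

f factors as (x^2 - 155)(x^2 - 122), so the splitting field is K = Q(sqrt(155), sqrt(122)). The elements 155, 122, 18910 are all non-squares in Q, so sqrt(155) and sqrt(122) generate independent quadratic extensions. Thus [K:Q] = 4 and Gal(K/Q) is generated by the two order-2 automorphisms sqrt(155) ↦ -sqrt(155) and sqrt(122) ↦ -sqrt(122), giving V_4.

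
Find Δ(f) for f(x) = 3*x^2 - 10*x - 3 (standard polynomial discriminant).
Δ = 136

For a quadratic a x^2 + b x + c the discriminant is Δ = b^2 - 4ac = (-10)^2 - 4*(3)*(-3) = 100 - (-36) = 136.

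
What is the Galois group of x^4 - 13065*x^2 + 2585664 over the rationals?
Gal(K/Q) = Z/2Z (cyclic of order 2)

f factors as (x^2 - 12864)(x^2 - 201), so the splitting field is K = Q(sqrt(12864), sqrt(201)). The squarefree part of 12864 is 201 and the squarefree part of 201 is also 201, so sqrt(12864) and sqrt(201) are both rational multiples of sqrt(201). Hence Q(sqrt(12864)) = Q(sqrt(201)) = Q(sqrt(201)), and the splitting field collapses to a single degree-2 extension with Galois group Z/2Z.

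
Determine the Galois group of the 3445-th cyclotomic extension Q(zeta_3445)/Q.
|Gal(Q(zeta_3445)/Q)| = phi(3445) = 2496; group ≅ (Z/3445Z)^* ≅ Z/4Z × Z/12Z × Z/52Z

The n-th cyclotomic polynomial Φ_3445(x) is the minimal polynomial of zeta_3445 over Q and has degree phi(3445) = 2496. So Q(zeta_3445) is a degree-2496 Galois extension with Galois group (Z/3445Z)^*. By CRT, (Z/3445Z)^* ≅ (Z/5Z)^* × (Z/13Z)^* × (Z/53Z)^*. Each prime-power unit group is (Z/5Z)^* ≅ Z/4Z; (Z/13Z)^* ≅ Z/12Z; (Z/53Z)^* ≅ Z/52Z. Hence Gal(Q(zeta_3445)/Q) ≅ Z/4Z × Z/12Z × Z/52Z.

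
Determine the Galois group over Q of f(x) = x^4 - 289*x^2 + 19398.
Gal(K/Q) = V_4 (Klein four-group, Z/2Z × Z/2Z)

f factors as (x^2 - 106)(x^2 - 183), so the splitting field is K = Q(sqrt(106), sqrt(183)). The elements 106, 183, 19398 are all non-squares in Q, so sqrt(106) and sqrt(183) generate independent quadratic extensions. Thus [K:Q] = 4 and Gal(K/Q) is generated by the two order-2 automorphisms sqrt(106) ↦ -sqrt(106) and sqrt(183) ↦ -sqrt(183), giving V_4.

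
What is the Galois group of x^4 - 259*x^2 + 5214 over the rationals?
Gal(K/Q) = V_4 (Klein four-group, Z/2Z × Z/2Z)

f factors as (x^2 - 237)(x^2 - 22), so the splitting field is K = Q(sqrt(237), sqrt(22)). The elements 237, 22, 5214 are all non-squares in Q, so sqrt(237) and sqrt(22) generate independent quadratic extensions. Thus [K:Q] = 4 and Gal(K/Q) is generated by the two order-2 automorphisms sqrt(237) ↦ -sqrt(237) and sqrt(22) ↦ -sqrt(22), giving V_4.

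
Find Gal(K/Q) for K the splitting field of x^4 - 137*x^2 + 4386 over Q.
Gal(K/Q) = V_4 (Klein four-group, Z/2Z × Z/2Z)

f factors as (x^2 - 51)(x^2 - 86), so the splitting field is K = Q(sqrt(51), sqrt(86)). The elements 51, 86, 4386 are all non-squares in Q, so sqrt(51) and sqrt(86) generate independent quadratic extensions. Thus [K:Q] = 4 and Gal(K/Q) is generated by the two order-2 automorphisms sqrt(51) ↦ -sqrt(51) and sqrt(86) ↦ -sqrt(86), giving V_4.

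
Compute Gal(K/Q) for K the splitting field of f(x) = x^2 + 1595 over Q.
Gal(K/Q) = Z/2Z (cyclic of order 2)

x^2 + 1595 is irreducible over Q since -1595 is not a rational square. The splitting field Q(sqrt(-1595)) has degree 2 over Q, and its unique nontrivial automorphism is sqrt(-1595) ↦ -sqrt(-1595). Hence Gal(Q(sqrt(-1595))/Q) = Z/2Z.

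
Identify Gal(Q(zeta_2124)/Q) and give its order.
|Gal(Q(zeta_2124)/Q)| = phi(2124) = 696; group ≅ (Z/2124Z)^* ≅ Z/2Z × Z/6Z × Z/58Z

The n-th cyclotomic polynomial Φ_2124(x) is the minimal polynomial of zeta_2124 over Q and has degree phi(2124) = 696. So Q(zeta_2124) is a degree-696 Galois extension with Galois group (Z/2124Z)^*. By CRT, (Z/2124Z)^* ≅ (Z/4Z)^* × (Z/9Z)^* × (Z/59Z)^*. Each prime-power unit group is (Z/4Z)^* ≅ Z/2Z; (Z/9Z)^* ≅ Z/6Z; (Z/59Z)^* ≅ Z/58Z. Hence Gal(Q(zeta_2124)/Q) ≅ Z/2Z × Z/6Z × Z/58Z.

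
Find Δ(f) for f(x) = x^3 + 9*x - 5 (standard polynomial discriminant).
Δ = -3591

For a depressed cubic x^3 + p x + q the discriminant is Δ = -4 p^3 - 27 q^2 = -4*(9)^3 - 27*(-5)^2 = -2916 - 675 = -3591.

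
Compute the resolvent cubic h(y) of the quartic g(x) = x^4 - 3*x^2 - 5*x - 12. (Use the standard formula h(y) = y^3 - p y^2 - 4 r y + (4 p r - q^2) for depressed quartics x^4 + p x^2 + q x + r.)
h(y) = y^3 + 3*y^2 + 48*y + 119

Identify coefficients: p = -3, q = -5, r = -12.
Plug into h(y) = y^3 - p y^2 - 4 r y + (4 p r - q^2):
  h(y) = y^3 - (-3) y^2 - 4*(-12) y + (4*(-3)*(-12) - (-5)^2)
       = y^3 + (3) y^2 + (48) y + (119).
Simplifying: h(y) = y^3 + 3*y^2 + 48*y + 119.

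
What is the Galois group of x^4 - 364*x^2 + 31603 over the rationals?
Gal(K/Q) = V_4 (Klein four-group, Z/2Z × Z/2Z)

f factors as (x^2 - 221)(x^2 - 143), so the splitting field is K = Q(sqrt(221), sqrt(143)). The elements 221, 143, 31603 are all non-squares in Q, so sqrt(221) and sqrt(143) generate independent quadratic extensions. Thus [K:Q] = 4 and Gal(K/Q) is generated by the two order-2 automorphisms sqrt(221) ↦ -sqrt(221) and sqrt(143) ↦ -sqrt(143), giving V_4.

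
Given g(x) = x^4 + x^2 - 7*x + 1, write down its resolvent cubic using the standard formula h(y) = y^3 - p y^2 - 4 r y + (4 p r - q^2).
h(y) = y^3 - y^2 - 4*y - 45

Identify coefficients: p = 1, q = -7, r = 1.
Plug into h(y) = y^3 - p y^2 - 4 r y + (4 p r - q^2):
  h(y) = y^3 - (1) y^2 - 4*(1) y + (4*(1)*(1) - (-7)^2)
       = y^3 + (-1) y^2 + (-4) y + (-45).
Simplifying: h(y) = y^3 - y^2 - 4*y - 45.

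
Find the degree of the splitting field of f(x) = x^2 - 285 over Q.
[K:Q] = 2

The polynomial x^2 - 285 is irreducible over Q since 285 is not a perfect square. Its splitting field is Q(sqrt(285)), which has degree 2 over Q.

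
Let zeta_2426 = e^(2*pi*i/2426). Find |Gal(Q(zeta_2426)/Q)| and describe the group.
|Gal(Q(zeta_2426)/Q)| = phi(2426) = 1212; group ≅ (Z/2426Z)^* ≅ Z/1212Z

The n-th cyclotomic polynomial Φ_2426(x) is the minimal polynomial of zeta_2426 over Q and has degree phi(2426) = 1212. So Q(zeta_2426) is a degree-1212 Galois extension with Galois group (Z/2426Z)^*. By CRT, (Z/2426Z)^* ≅ (Z/2Z)^* × (Z/1213Z)^*. Each prime-power unit group is (Z/2Z)^* ≅ trivial group (order 1); (Z/1213Z)^* ≅ Z/1212Z. Hence Gal(Q(zeta_2426)/Q) ≅ Z/1212Z.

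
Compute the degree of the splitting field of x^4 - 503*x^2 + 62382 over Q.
[K:Q] = 4

f factors as (x^2 - 281)(x^2 - 222); the splitting field is K = Q(sqrt(281), sqrt(222)). Since 281, 222, and 62382 are all non-squares in Q, the three subfields Q(sqrt(281)), Q(sqrt(222)), Q(sqrt(62382)) are distinct degree-2 extensions, so [K:Q] = 4 (Klein four Galois group).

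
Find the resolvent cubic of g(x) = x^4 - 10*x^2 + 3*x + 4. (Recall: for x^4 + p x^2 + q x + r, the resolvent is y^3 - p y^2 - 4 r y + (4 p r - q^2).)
h(y) = y^3 + 10*y^2 - 16*y - 169

Identify coefficients: p = -10, q = 3, r = 4.
Plug into h(y) = y^3 - p y^2 - 4 r y + (4 p r - q^2):
  h(y) = y^3 - (-10) y^2 - 4*(4) y + (4*(-10)*(4) - (3)^2)
       = y^3 + (10) y^2 + (-16) y + (-169).
Simplifying: h(y) = y^3 + 10*y^2 - 16*y - 169.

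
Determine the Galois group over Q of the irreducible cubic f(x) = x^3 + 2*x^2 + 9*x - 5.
Gal(K/Q) = S_3 (symmetric group of order 6)

Compute the discriminant of x^3 + (2)*x^2 + (9)*x + (-5): Δ = -4727. Since Δ is not a rational square, the Galois group is not contained in A_3; it must be the full S_3 (irreducibility of the cubic rules out anything smaller).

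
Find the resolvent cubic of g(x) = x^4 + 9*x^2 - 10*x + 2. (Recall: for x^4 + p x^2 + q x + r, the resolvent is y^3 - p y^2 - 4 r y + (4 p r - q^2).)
h(y) = y^3 - 9*y^2 - 8*y - 28

Identify coefficients: p = 9, q = -10, r = 2.
Plug into h(y) = y^3 - p y^2 - 4 r y + (4 p r - q^2):
  h(y) = y^3 - (9) y^2 - 4*(2) y + (4*(9)*(2) - (-10)^2)
       = y^3 + (-9) y^2 + (-8) y + (-28).
Simplifying: h(y) = y^3 - 9*y^2 - 8*y - 28.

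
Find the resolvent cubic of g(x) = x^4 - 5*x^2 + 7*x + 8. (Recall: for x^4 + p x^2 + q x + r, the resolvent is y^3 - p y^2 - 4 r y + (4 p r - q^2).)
h(y) = y^3 + 5*y^2 - 32*y - 209

Identify coefficients: p = -5, q = 7, r = 8.
Plug into h(y) = y^3 - p y^2 - 4 r y + (4 p r - q^2):
  h(y) = y^3 - (-5) y^2 - 4*(8) y + (4*(-5)*(8) - (7)^2)
       = y^3 + (5) y^2 + (-32) y + (-209).
Simplifying: h(y) = y^3 + 5*y^2 - 32*y - 209.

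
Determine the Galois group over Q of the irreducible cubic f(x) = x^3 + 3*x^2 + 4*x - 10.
Gal(K/Q) = S_3 (symmetric group of order 6)

Compute the discriminant of x^3 + (3)*x^2 + (4)*x + (-10): Δ = -3892. Since Δ is not a rational square, the Galois group is not contained in A_3; it must be the full S_3 (irreducibility of the cubic rules out anything smaller).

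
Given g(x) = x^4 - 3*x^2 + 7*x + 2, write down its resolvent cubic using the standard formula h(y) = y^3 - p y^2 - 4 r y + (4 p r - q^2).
h(y) = y^3 + 3*y^2 - 8*y - 73

Identify coefficients: p = -3, q = 7, r = 2.
Plug into h(y) = y^3 - p y^2 - 4 r y + (4 p r - q^2):
  h(y) = y^3 - (-3) y^2 - 4*(2) y + (4*(-3)*(2) - (7)^2)
       = y^3 + (3) y^2 + (-8) y + (-73).
Simplifying: h(y) = y^3 + 3*y^2 - 8*y - 73.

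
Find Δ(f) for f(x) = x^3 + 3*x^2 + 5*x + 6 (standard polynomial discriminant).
Δ = -275

For x^3 + a x^2 + b x + c the discriminant is Δ = 18 a b c - 4 a^3 c + a^2 b^2 - 4 b^3 - 27 c^2.
Plug a = 3, b = 5, c = 6:
  18*(3)*(5)*(6) - 4*(3)^3*(6) + (3)^2*(5)^2 - 4*(5)^3 - 27*(6)^2
  = 1620 + (-648) + 225 + (-500) + (-972)
  = -275.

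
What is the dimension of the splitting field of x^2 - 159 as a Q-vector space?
[K:Q] = 2

The polynomial x^2 - 159 is irreducible over Q since 159 is not a perfect square. Its splitting field is Q(sqrt(159)), which has degree 2 over Q.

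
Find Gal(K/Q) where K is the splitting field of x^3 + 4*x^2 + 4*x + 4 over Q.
Gal(K/Q) = S_3 (symmetric group of order 6)

Compute the discriminant of x^3 + (4)*x^2 + (4)*x + (4): Δ = -304. Since Δ is not a rational square, the Galois group is not contained in A_3; it must be the full S_3 (irreducibility of the cubic rules out anything smaller).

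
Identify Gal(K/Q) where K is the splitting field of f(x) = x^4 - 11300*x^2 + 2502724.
Gal(K/Q) = Z/2Z (cyclic of order 2)

f factors as (x^2 - 226)(x^2 - 11074), so the splitting field is K = Q(sqrt(226), sqrt(11074)). The squarefree part of 226 is 226 and the squarefree part of 11074 is also 226, so sqrt(226) and sqrt(11074) are both rational multiples of sqrt(226). Hence Q(sqrt(226)) = Q(sqrt(11074)) = Q(sqrt(226)), and the splitting field collapses to a single degree-2 extension with Galois group Z/2Z.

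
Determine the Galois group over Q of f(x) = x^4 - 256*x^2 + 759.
Gal(K/Q) = V_4 (Klein four-group, Z/2Z × Z/2Z)

f factors as (x^2 - 253)(x^2 - 3), so the splitting field is K = Q(sqrt(253), sqrt(3)). The elements 253, 3, 759 are all non-squares in Q, so sqrt(253) and sqrt(3) generate independent quadratic extensions. Thus [K:Q] = 4 and Gal(K/Q) is generated by the two order-2 automorphisms sqrt(253) ↦ -sqrt(253) and sqrt(3) ↦ -sqrt(3), giving V_4.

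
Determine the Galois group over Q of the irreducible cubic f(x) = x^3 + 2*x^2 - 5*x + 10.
Gal(K/Q) = S_3 (symmetric group of order 6)

Compute the discriminant of x^3 + (2)*x^2 + (-5)*x + (10): Δ = -4220. Since Δ is not a rational square, the Galois group is not contained in A_3; it must be the full S_3 (irreducibility of the cubic rules out anything smaller).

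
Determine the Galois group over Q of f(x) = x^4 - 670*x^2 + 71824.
Gal(K/Q) = Z/2Z (cyclic of order 2)

f factors as (x^2 - 536)(x^2 - 134), so the splitting field is K = Q(sqrt(536), sqrt(134)). The squarefree part of 536 is 134 and the squarefree part of 134 is also 134, so sqrt(536) and sqrt(134) are both rational multiples of sqrt(134). Hence Q(sqrt(536)) = Q(sqrt(134)) = Q(sqrt(134)), and the splitting field collapses to a single degree-2 extension with Galois group Z/2Z.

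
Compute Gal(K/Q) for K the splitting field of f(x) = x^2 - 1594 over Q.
Gal(K/Q) = Z/2Z (cyclic of order 2)

x^2 - 1594 is irreducible over Q since 1594 is not a rational square. The splitting field Q(sqrt(1594)) has degree 2 over Q, and its unique nontrivial automorphism is sqrt(1594) ↦ -sqrt(1594). Hence Gal(Q(sqrt(1594))/Q) = Z/2Z.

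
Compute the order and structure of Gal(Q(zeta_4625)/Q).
|Gal(Q(zeta_4625)/Q)| = phi(4625) = 3600; group ≅ (Z/4625Z)^* ≅ Z/36Z × Z/100Z

The n-th cyclotomic polynomial Φ_4625(x) is the minimal polynomial of zeta_4625 over Q and has degree phi(4625) = 3600. So Q(zeta_4625) is a degree-3600 Galois extension with Galois group (Z/4625Z)^*. By CRT, (Z/4625Z)^* ≅ (Z/125Z)^* × (Z/37Z)^*. Each prime-power unit group is (Z/125Z)^* ≅ Z/100Z; (Z/37Z)^* ≅ Z/36Z. Hence Gal(Q(zeta_4625)/Q) ≅ Z/36Z × Z/100Z.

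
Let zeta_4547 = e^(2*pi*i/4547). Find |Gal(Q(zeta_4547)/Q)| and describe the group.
|Gal(Q(zeta_4547)/Q)| = phi(4547) = 4546; group ≅ (Z/4547Z)^* ≅ Z/4546Z

The n-th cyclotomic polynomial Φ_4547(x) is the minimal polynomial of zeta_4547 over Q and has degree phi(4547) = 4546. So Q(zeta_4547) is a degree-4546 Galois extension with Galois group (Z/4547Z)^*. (Z/4547Z)^* is cyclic since 4547 is an odd prime power (or 4). Hence Gal(Q(zeta_4547)/Q) ≅ Z/4546Z.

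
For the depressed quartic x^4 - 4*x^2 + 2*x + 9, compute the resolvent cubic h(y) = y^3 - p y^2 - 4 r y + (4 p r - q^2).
h(y) = y^3 + 4*y^2 - 36*y - 148

Identify coefficients: p = -4, q = 2, r = 9.
Plug into h(y) = y^3 - p y^2 - 4 r y + (4 p r - q^2):
  h(y) = y^3 - (-4) y^2 - 4*(9) y + (4*(-4)*(9) - (2)^2)
       = y^3 + (4) y^2 + (-36) y + (-148).
Simplifying: h(y) = y^3 + 4*y^2 - 36*y - 148.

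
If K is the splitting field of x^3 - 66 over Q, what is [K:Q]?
[K:Q] = 6

x^3 - 66 has one real root r = 66^(1/3) and two complex roots r*zeta_3, r*zeta_3^2 where zeta_3 = e^(2*pi*i/3). The splitting field is Q(r, zeta_3). [Q(r):Q] = 3 and [Q(zeta_3):Q] = 2 with gcd = 1, so [Q(r, zeta_3):Q] = 3 * 2 = 6.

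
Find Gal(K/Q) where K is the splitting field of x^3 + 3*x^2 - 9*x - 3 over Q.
Gal(K/Q) = A_3 (cyclic of order 3)

Compute the discriminant of x^3 + (3)*x^2 + (-9)*x + (-3): Δ = 5184. Since Δ is a perfect square (Δ = 72^2), the Galois group is contained in A_3. Irreducibility forces the group to be transitive on three roots, so Gal = A_3.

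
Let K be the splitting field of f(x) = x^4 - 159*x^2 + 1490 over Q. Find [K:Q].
[K:Q] = 4

f factors as (x^2 - 10)(x^2 - 149); the splitting field is K = Q(sqrt(10), sqrt(149)). Since 10, 149, and 1490 are all non-squares in Q, the three subfields Q(sqrt(10)), Q(sqrt(149)), Q(sqrt(1490)) are distinct degree-2 extensions, so [K:Q] = 4 (Klein four Galois group).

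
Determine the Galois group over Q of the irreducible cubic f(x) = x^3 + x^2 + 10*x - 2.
Gal(K/Q) = S_3 (symmetric group of order 6)

Compute the discriminant of x^3 + (1)*x^2 + (10)*x + (-2): Δ = -4360. Since Δ is not a rational square, the Galois group is not contained in A_3; it must be the full S_3 (irreducibility of the cubic rules out anything smaller).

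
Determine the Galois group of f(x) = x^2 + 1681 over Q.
Gal(K/Q) = Z/2Z (cyclic of order 2)

x^2 + 1681 is irreducible over Q since -1681 is not a rational square. The splitting field Q(sqrt(-1681)) has degree 2 over Q, and its unique nontrivial automorphism is sqrt(-1681) ↦ -sqrt(-1681). Hence Gal(Q(sqrt(-1681))/Q) = Z/2Z.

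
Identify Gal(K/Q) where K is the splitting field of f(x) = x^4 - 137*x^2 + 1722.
Gal(K/Q) = V_4 (Klein four-group, Z/2Z × Z/2Z)

f factors as (x^2 - 14)(x^2 - 123), so the splitting field is K = Q(sqrt(14), sqrt(123)). The elements 14, 123, 1722 are all non-squares in Q, so sqrt(14) and sqrt(123) generate independent quadratic extensions. Thus [K:Q] = 4 and Gal(K/Q) is generated by the two order-2 automorphisms sqrt(14) ↦ -sqrt(14) and sqrt(123) ↦ -sqrt(123), giving V_4.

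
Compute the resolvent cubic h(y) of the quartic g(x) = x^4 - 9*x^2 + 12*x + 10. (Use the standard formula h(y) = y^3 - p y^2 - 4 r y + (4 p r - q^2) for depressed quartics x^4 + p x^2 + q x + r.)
h(y) = y^3 + 9*y^2 - 40*y - 504

Identify coefficients: p = -9, q = 12, r = 10.
Plug into h(y) = y^3 - p y^2 - 4 r y + (4 p r - q^2):
  h(y) = y^3 - (-9) y^2 - 4*(10) y + (4*(-9)*(10) - (12)^2)
       = y^3 + (9) y^2 + (-40) y + (-504).
Simplifying: h(y) = y^3 + 9*y^2 - 40*y - 504.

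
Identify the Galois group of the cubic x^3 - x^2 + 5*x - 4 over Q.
Gal(K/Q) = S_3 (symmetric group of order 6)

Compute the discriminant of x^3 + (-1)*x^2 + (5)*x + (-4): Δ = -563. Since Δ is not a rational square, the Galois group is not contained in A_3; it must be the full S_3 (irreducibility of the cubic rules out anything smaller).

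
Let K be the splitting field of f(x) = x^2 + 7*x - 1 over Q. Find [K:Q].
[K:Q] = 2

The discriminant of x^2 + (7)*x + (-1) is b^2 - 4c = 49 - (-4) = 53. Since 53 is not a perfect square in Q, the polynomial is irreducible over Q. Its two roots generate a degree-2 extension, so [K:Q] = 2.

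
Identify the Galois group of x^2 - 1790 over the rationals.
Gal(K/Q) = Z/2Z (cyclic of order 2)

x^2 - 1790 is irreducible over Q since 1790 is not a rational square. The splitting field Q(sqrt(1790)) has degree 2 over Q, and its unique nontrivial automorphism is sqrt(1790) ↦ -sqrt(1790). Hence Gal(Q(sqrt(1790))/Q) = Z/2Z.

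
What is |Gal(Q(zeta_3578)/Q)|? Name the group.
|Gal(Q(zeta_3578)/Q)| = phi(3578) = 1788; group ≅ (Z/3578Z)^* ≅ Z/1788Z

The n-th cyclotomic polynomial Φ_3578(x) is the minimal polynomial of zeta_3578 over Q and has degree phi(3578) = 1788. So Q(zeta_3578) is a degree-1788 Galois extension with Galois group (Z/3578Z)^*. By CRT, (Z/3578Z)^* ≅ (Z/2Z)^* × (Z/1789Z)^*. Each prime-power unit group is (Z/2Z)^* ≅ trivial group (order 1); (Z/1789Z)^* ≅ Z/1788Z. Hence Gal(Q(zeta_3578)/Q) ≅ Z/1788Z.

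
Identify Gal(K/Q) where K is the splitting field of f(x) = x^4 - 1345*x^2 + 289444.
Gal(K/Q) = Z/2Z (cyclic of order 2)

f factors as (x^2 - 269)(x^2 - 1076), so the splitting field is K = Q(sqrt(269), sqrt(1076)). The squarefree part of 269 is 269 and the squarefree part of 1076 is also 269, so sqrt(269) and sqrt(1076) are both rational multiples of sqrt(269). Hence Q(sqrt(269)) = Q(sqrt(1076)) = Q(sqrt(269)), and the splitting field collapses to a single degree-2 extension with Galois group Z/2Z.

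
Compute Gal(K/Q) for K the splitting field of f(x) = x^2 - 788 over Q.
Gal(K/Q) = Z/2Z (cyclic of order 2)

x^2 - 788 is irreducible over Q since 788 is not a rational square. The splitting field Q(sqrt(788)) has degree 2 over Q, and its unique nontrivial automorphism is sqrt(788) ↦ -sqrt(788). Hence Gal(Q(sqrt(788))/Q) = Z/2Z.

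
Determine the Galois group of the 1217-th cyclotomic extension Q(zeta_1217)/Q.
|Gal(Q(zeta_1217)/Q)| = phi(1217) = 1216; group ≅ (Z/1217Z)^* ≅ Z/1216Z

The n-th cyclotomic polynomial Φ_1217(x) is the minimal polynomial of zeta_1217 over Q and has degree phi(1217) = 1216. So Q(zeta_1217) is a degree-1216 Galois extension with Galois group (Z/1217Z)^*. (Z/1217Z)^* is cyclic since 1217 is an odd prime power (or 4). Hence Gal(Q(zeta_1217)/Q) ≅ Z/1216Z.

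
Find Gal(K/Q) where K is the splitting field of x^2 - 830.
Gal(K/Q) = Z/2Z (cyclic of order 2)

x^2 - 830 is irreducible over Q since 830 is not a rational square. The splitting field Q(sqrt(830)) has degree 2 over Q, and its unique nontrivial automorphism is sqrt(830) ↦ -sqrt(830). Hence Gal(Q(sqrt(830))/Q) = Z/2Z.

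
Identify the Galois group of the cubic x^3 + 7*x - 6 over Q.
Gal(K/Q) = S_3 (symmetric group of order 6)

Compute the discriminant of x^3 + (0)*x^2 + (7)*x + (-6): Δ = -2344. Since Δ is not a rational square, the Galois group is not contained in A_3; it must be the full S_3 (irreducibility of the cubic rules out anything smaller).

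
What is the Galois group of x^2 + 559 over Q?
Gal(K/Q) = Z/2Z (cyclic of order 2)

x^2 + 559 is irreducible over Q since -559 is not a rational square. The splitting field Q(sqrt(-559)) has degree 2 over Q, and its unique nontrivial automorphism is sqrt(-559) ↦ -sqrt(-559). Hence Gal(Q(sqrt(-559))/Q) = Z/2Z.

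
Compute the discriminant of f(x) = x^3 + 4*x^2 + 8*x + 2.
Δ = -492

For x^3 + a x^2 + b x + c the discriminant is Δ = 18 a b c - 4 a^3 c + a^2 b^2 - 4 b^3 - 27 c^2.
Plug a = 4, b = 8, c = 2:
  18*(4)*(8)*(2) - 4*(4)^3*(2) + (4)^2*(8)^2 - 4*(8)^3 - 27*(2)^2
  = 1152 + (-512) + 1024 + (-2048) + (-108)
  = -492.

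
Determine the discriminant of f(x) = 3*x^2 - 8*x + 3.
Δ = 28

For a quadratic a x^2 + b x + c the discriminant is Δ = b^2 - 4ac = (-8)^2 - 4*(3)*(3) = 64 - (36) = 28.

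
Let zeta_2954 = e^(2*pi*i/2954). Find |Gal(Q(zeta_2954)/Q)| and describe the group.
|Gal(Q(zeta_2954)/Q)| = phi(2954) = 1260; group ≅ (Z/2954Z)^* ≅ Z/6Z × Z/210Z

The n-th cyclotomic polynomial Φ_2954(x) is the minimal polynomial of zeta_2954 over Q and has degree phi(2954) = 1260. So Q(zeta_2954) is a degree-1260 Galois extension with Galois group (Z/2954Z)^*. By CRT, (Z/2954Z)^* ≅ (Z/2Z)^* × (Z/7Z)^* × (Z/211Z)^*. Each prime-power unit group is (Z/2Z)^* ≅ trivial group (order 1); (Z/7Z)^* ≅ Z/6Z; (Z/211Z)^* ≅ Z/210Z. Hence Gal(Q(zeta_2954)/Q) ≅ Z/6Z × Z/210Z.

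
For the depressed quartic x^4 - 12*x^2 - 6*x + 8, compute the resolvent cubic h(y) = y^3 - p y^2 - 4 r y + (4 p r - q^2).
h(y) = y^3 + 12*y^2 - 32*y - 420

Identify coefficients: p = -12, q = -6, r = 8.
Plug into h(y) = y^3 - p y^2 - 4 r y + (4 p r - q^2):
  h(y) = y^3 - (-12) y^2 - 4*(8) y + (4*(-12)*(8) - (-6)^2)
       = y^3 + (12) y^2 + (-32) y + (-420).
Simplifying: h(y) = y^3 + 12*y^2 - 32*y - 420.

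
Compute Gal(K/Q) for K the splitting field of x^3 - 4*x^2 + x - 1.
Gal(K/Q) = S_3 (symmetric group of order 6)

Compute the discriminant of x^3 + (-4)*x^2 + (1)*x + (-1): Δ = -199. Since Δ is not a rational square, the Galois group is not contained in A_3; it must be the full S_3 (irreducibility of the cubic rules out anything smaller).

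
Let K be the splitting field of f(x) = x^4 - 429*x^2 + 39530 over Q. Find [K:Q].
[K:Q] = 4

f factors as (x^2 - 134)(x^2 - 295); the splitting field is K = Q(sqrt(134), sqrt(295)). Since 134, 295, and 39530 are all non-squares in Q, the three subfields Q(sqrt(134)), Q(sqrt(295)), Q(sqrt(39530)) are distinct degree-2 extensions, so [K:Q] = 4 (Klein four Galois group).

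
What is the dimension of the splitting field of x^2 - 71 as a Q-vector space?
[K:Q] = 2

The polynomial x^2 - 71 is irreducible over Q since 71 is not a perfect square. Its splitting field is Q(sqrt(71)), which has degree 2 over Q.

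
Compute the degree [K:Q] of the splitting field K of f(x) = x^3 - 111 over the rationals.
[K:Q] = 6

x^3 - 111 has one real root r = 111^(1/3) and two complex roots r*zeta_3, r*zeta_3^2 where zeta_3 = e^(2*pi*i/3). The splitting field is Q(r, zeta_3). [Q(r):Q] = 3 and [Q(zeta_3):Q] = 2 with gcd = 1, so [Q(r, zeta_3):Q] = 3 * 2 = 6.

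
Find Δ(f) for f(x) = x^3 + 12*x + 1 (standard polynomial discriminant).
Δ = -6939

For a depressed cubic x^3 + p x + q the discriminant is Δ = -4 p^3 - 27 q^2 = -4*(12)^3 - 27*(1)^2 = -6912 - 27 = -6939.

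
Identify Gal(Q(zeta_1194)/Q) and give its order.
|Gal(Q(zeta_1194)/Q)| = phi(1194) = 396; group ≅ (Z/1194Z)^* ≅ Z/2Z × Z/198Z

The n-th cyclotomic polynomial Φ_1194(x) is the minimal polynomial of zeta_1194 over Q and has degree phi(1194) = 396. So Q(zeta_1194) is a degree-396 Galois extension with Galois group (Z/1194Z)^*. By CRT, (Z/1194Z)^* ≅ (Z/2Z)^* × (Z/3Z)^* × (Z/199Z)^*. Each prime-power unit group is (Z/2Z)^* ≅ trivial group (order 1); (Z/3Z)^* ≅ Z/2Z; (Z/199Z)^* ≅ Z/198Z. Hence Gal(Q(zeta_1194)/Q) ≅ Z/2Z × Z/198Z.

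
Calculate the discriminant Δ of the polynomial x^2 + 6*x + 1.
Δ = 32

For a quadratic a x^2 + b x + c the discriminant is Δ = b^2 - 4ac = (6)^2 - 4*(1)*(1) = 36 - (4) = 32.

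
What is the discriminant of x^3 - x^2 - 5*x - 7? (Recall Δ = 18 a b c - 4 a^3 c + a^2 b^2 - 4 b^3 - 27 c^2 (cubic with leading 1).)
Δ = -1456

For x^3 + a x^2 + b x + c the discriminant is Δ = 18 a b c - 4 a^3 c + a^2 b^2 - 4 b^3 - 27 c^2.
Plug a = -1, b = -5, c = -7:
  18*(-1)*(-5)*(-7) - 4*(-1)^3*(-7) + (-1)^2*(-5)^2 - 4*(-5)^3 - 27*(-7)^2
  = -630 + (-28) + 25 + (500) + (-1323)
  = -1456.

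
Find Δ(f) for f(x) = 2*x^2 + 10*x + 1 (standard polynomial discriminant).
Δ = 92

For a quadratic a x^2 + b x + c the discriminant is Δ = b^2 - 4ac = (10)^2 - 4*(2)*(1) = 100 - (8) = 92.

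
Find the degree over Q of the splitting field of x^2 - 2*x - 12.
[K:Q] = 2

The discriminant of x^2 + (-2)*x + (-12) is b^2 - 4c = 4 - (-48) = 52. Since 52 is not a perfect square in Q, the polynomial is irreducible over Q. Its two roots generate a degree-2 extension, so [K:Q] = 2.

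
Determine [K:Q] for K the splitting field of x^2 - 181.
[K:Q] = 2

The polynomial x^2 - 181 is irreducible over Q since 181 is not a perfect square. Its splitting field is Q(sqrt(181)), which has degree 2 over Q.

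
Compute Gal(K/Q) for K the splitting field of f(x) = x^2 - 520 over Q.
Gal(K/Q) = Z/2Z (cyclic of order 2)

x^2 - 520 is irreducible over Q since 520 is not a rational square. The splitting field Q(sqrt(520)) has degree 2 over Q, and its unique nontrivial automorphism is sqrt(520) ↦ -sqrt(520). Hence Gal(Q(sqrt(520))/Q) = Z/2Z.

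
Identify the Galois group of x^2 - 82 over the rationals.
Gal(K/Q) = Z/2Z (cyclic of order 2)

x^2 - 82 is irreducible over Q since 82 is not a rational square. The splitting field Q(sqrt(82)) has degree 2 over Q, and its unique nontrivial automorphism is sqrt(82) ↦ -sqrt(82). Hence Gal(Q(sqrt(82))/Q) = Z/2Z.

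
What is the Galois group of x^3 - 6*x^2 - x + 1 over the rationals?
Gal(K/Q) = S_3 (symmetric group of order 6)

Compute the discriminant of x^3 + (-6)*x^2 + (-1)*x + (1): Δ = 985. Since Δ is not a rational square, the Galois group is not contained in A_3; it must be the full S_3 (irreducibility of the cubic rules out anything smaller).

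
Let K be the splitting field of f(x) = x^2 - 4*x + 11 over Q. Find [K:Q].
[K:Q] = 2

The discriminant of x^2 + (-4)*x + (11) is b^2 - 4c = 16 - (44) = -28. Since -28 is not a perfect square in Q, the polynomial is irreducible over Q. Its two roots generate a degree-2 extension, so [K:Q] = 2.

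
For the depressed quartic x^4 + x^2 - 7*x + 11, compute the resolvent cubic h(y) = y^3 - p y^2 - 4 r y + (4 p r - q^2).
h(y) = y^3 - y^2 - 44*y - 5

Identify coefficients: p = 1, q = -7, r = 11.
Plug into h(y) = y^3 - p y^2 - 4 r y + (4 p r - q^2):
  h(y) = y^3 - (1) y^2 - 4*(11) y + (4*(1)*(11) - (-7)^2)
       = y^3 + (-1) y^2 + (-44) y + (-5).
Simplifying: h(y) = y^3 - y^2 - 44*y - 5.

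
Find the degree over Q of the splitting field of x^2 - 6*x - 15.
[K:Q] = 2

The discriminant of x^2 + (-6)*x + (-15) is b^2 - 4c = 36 - (-60) = 96. Since 96 is not a perfect square in Q, the polynomial is irreducible over Q. Its two roots generate a degree-2 extension, so [K:Q] = 2.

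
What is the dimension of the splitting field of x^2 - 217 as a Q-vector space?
[K:Q] = 2

The polynomial x^2 - 217 is irreducible over Q since 217 is not a perfect square. Its splitting field is Q(sqrt(217)), which has degree 2 over Q.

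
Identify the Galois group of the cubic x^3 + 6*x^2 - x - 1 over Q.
Gal(K/Q) = S_3 (symmetric group of order 6)

Compute the discriminant of x^3 + (6)*x^2 + (-1)*x + (-1): Δ = 985. Since Δ is not a rational square, the Galois group is not contained in A_3; it must be the full S_3 (irreducibility of the cubic rules out anything smaller).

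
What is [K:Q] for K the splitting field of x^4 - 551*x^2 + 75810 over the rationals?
[K:Q] = 4

f factors as (x^2 - 266)(x^2 - 285); the splitting field is K = Q(sqrt(266), sqrt(285)). Since 266, 285, and 75810 are all non-squares in Q, the three subfields Q(sqrt(266)), Q(sqrt(285)), Q(sqrt(75810)) are distinct degree-2 extensions, so [K:Q] = 4 (Klein four Galois group).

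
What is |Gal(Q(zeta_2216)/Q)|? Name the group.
|Gal(Q(zeta_2216)/Q)| = phi(2216) = 1104; group ≅ (Z/2216Z)^* ≅ Z/2Z × Z/2Z × Z/276Z

The n-th cyclotomic polynomial Φ_2216(x) is the minimal polynomial of zeta_2216 over Q and has degree phi(2216) = 1104. So Q(zeta_2216) is a degree-1104 Galois extension with Galois group (Z/2216Z)^*. By CRT, (Z/2216Z)^* ≅ (Z/8Z)^* × (Z/277Z)^*. Each prime-power unit group is (Z/8Z)^* ≅ Z/2Z × Z/2Z; (Z/277Z)^* ≅ Z/276Z. Hence Gal(Q(zeta_2216)/Q) ≅ Z/2Z × Z/2Z × Z/276Z.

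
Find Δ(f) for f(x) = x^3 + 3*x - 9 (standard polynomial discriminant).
Δ = -2295

For a depressed cubic x^3 + p x + q the discriminant is Δ = -4 p^3 - 27 q^2 = -4*(3)^3 - 27*(-9)^2 = -108 - 2187 = -2295.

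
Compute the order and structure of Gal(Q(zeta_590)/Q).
|Gal(Q(zeta_590)/Q)| = phi(590) = 232; group ≅ (Z/590Z)^* ≅ Z/4Z × Z/58Z

The n-th cyclotomic polynomial Φ_590(x) is the minimal polynomial of zeta_590 over Q and has degree phi(590) = 232. So Q(zeta_590) is a degree-232 Galois extension with Galois group (Z/590Z)^*. By CRT, (Z/590Z)^* ≅ (Z/2Z)^* × (Z/5Z)^* × (Z/59Z)^*. Each prime-power unit group is (Z/2Z)^* ≅ trivial group (order 1); (Z/5Z)^* ≅ Z/4Z; (Z/59Z)^* ≅ Z/58Z. Hence Gal(Q(zeta_590)/Q) ≅ Z/4Z × Z/58Z.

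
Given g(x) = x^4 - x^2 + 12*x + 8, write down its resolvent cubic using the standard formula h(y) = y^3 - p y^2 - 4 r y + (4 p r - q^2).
h(y) = y^3 + y^2 - 32*y - 176

Identify coefficients: p = -1, q = 12, r = 8.
Plug into h(y) = y^3 - p y^2 - 4 r y + (4 p r - q^2):
  h(y) = y^3 - (-1) y^2 - 4*(8) y + (4*(-1)*(8) - (12)^2)
       = y^3 + (1) y^2 + (-32) y + (-176).
Simplifying: h(y) = y^3 + y^2 - 32*y - 176.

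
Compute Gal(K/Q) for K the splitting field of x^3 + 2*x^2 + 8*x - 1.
Gal(K/Q) = S_3 (symmetric group of order 6)

Compute the discriminant of x^3 + (2)*x^2 + (8)*x + (-1): Δ = -2075. Since Δ is not a rational square, the Galois group is not contained in A_3; it must be the full S_3 (irreducibility of the cubic rules out anything smaller).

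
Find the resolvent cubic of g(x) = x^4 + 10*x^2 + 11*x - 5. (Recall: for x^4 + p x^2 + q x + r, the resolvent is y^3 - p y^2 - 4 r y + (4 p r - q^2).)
h(y) = y^3 - 10*y^2 + 20*y - 321

Identify coefficients: p = 10, q = 11, r = -5.
Plug into h(y) = y^3 - p y^2 - 4 r y + (4 p r - q^2):
  h(y) = y^3 - (10) y^2 - 4*(-5) y + (4*(10)*(-5) - (11)^2)
       = y^3 + (-10) y^2 + (20) y + (-321).
Simplifying: h(y) = y^3 - 10*y^2 + 20*y - 321.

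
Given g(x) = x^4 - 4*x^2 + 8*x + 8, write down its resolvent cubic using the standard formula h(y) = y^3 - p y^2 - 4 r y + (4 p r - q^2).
h(y) = y^3 + 4*y^2 - 32*y - 192

Identify coefficients: p = -4, q = 8, r = 8.
Plug into h(y) = y^3 - p y^2 - 4 r y + (4 p r - q^2):
  h(y) = y^3 - (-4) y^2 - 4*(8) y + (4*(-4)*(8) - (8)^2)
       = y^3 + (4) y^2 + (-32) y + (-192).
Simplifying: h(y) = y^3 + 4*y^2 - 32*y - 192.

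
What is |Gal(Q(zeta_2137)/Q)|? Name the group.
|Gal(Q(zeta_2137)/Q)| = phi(2137) = 2136; group ≅ (Z/2137Z)^* ≅ Z/2136Z

The n-th cyclotomic polynomial Φ_2137(x) is the minimal polynomial of zeta_2137 over Q and has degree phi(2137) = 2136. So Q(zeta_2137) is a degree-2136 Galois extension with Galois group (Z/2137Z)^*. (Z/2137Z)^* is cyclic since 2137 is an odd prime power (or 4). Hence Gal(Q(zeta_2137)/Q) ≅ Z/2136Z.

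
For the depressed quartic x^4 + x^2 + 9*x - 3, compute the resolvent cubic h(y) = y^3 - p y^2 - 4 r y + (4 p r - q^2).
h(y) = y^3 - y^2 + 12*y - 93

Identify coefficients: p = 1, q = 9, r = -3.
Plug into h(y) = y^3 - p y^2 - 4 r y + (4 p r - q^2):
  h(y) = y^3 - (1) y^2 - 4*(-3) y + (4*(1)*(-3) - (9)^2)
       = y^3 + (-1) y^2 + (12) y + (-93).
Simplifying: h(y) = y^3 - y^2 + 12*y - 93.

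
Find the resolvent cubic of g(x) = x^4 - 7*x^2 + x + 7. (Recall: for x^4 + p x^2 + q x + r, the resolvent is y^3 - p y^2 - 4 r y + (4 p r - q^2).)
h(y) = y^3 + 7*y^2 - 28*y - 197

Identify coefficients: p = -7, q = 1, r = 7.
Plug into h(y) = y^3 - p y^2 - 4 r y + (4 p r - q^2):
  h(y) = y^3 - (-7) y^2 - 4*(7) y + (4*(-7)*(7) - (1)^2)
       = y^3 + (7) y^2 + (-28) y + (-197).
Simplifying: h(y) = y^3 + 7*y^2 - 28*y - 197.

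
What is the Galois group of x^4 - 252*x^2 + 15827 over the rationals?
Gal(K/Q) = V_4 (Klein four-group, Z/2Z × Z/2Z)

f factors as (x^2 - 119)(x^2 - 133), so the splitting field is K = Q(sqrt(119), sqrt(133)). The elements 119, 133, 15827 are all non-squares in Q, so sqrt(119) and sqrt(133) generate independent quadratic extensions. Thus [K:Q] = 4 and Gal(K/Q) is generated by the two order-2 automorphisms sqrt(119) ↦ -sqrt(119) and sqrt(133) ↦ -sqrt(133), giving V_4.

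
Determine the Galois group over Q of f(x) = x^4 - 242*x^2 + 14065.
Gal(K/Q) = V_4 (Klein four-group, Z/2Z × Z/2Z)

f factors as (x^2 - 97)(x^2 - 145), so the splitting field is K = Q(sqrt(97), sqrt(145)). The elements 97, 145, 14065 are all non-squares in Q, so sqrt(97) and sqrt(145) generate independent quadratic extensions. Thus [K:Q] = 4 and Gal(K/Q) is generated by the two order-2 automorphisms sqrt(97) ↦ -sqrt(97) and sqrt(145) ↦ -sqrt(145), giving V_4.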